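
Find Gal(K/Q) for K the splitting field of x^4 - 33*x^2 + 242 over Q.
Gal(K/Q) = V_4 (Klein four-group, Z/2Z × Z/2Z)

f factors as (x^2 - 22)(x^2 - 11), so the splitting field is K = Q(sqrt(22), sqrt(11)). The elements 22, 11, 242 are all non-squares in Q, so sqrt(22) and sqrt(11) generate independent quadratic extensions. Thus [K:Q] = 4 and Gal(K/Q) is generated by the two order-2 automorphisms sqrt(22) ↦ -sqrt(22) and sqrt(11) ↦ -sqrt(11), giving V_4.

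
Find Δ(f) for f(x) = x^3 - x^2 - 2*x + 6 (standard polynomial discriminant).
Δ = -696

For x^3 + a x^2 + b x + c the discriminant is Δ = 18 a b c - 4 a^3 c + a^2 b^2 - 4 b^3 - 27 c^2.
Plug a = -1, b = -2, c = 6:
  18*(-1)*(-2)*(6) - 4*(-1)^3*(6) + (-1)^2*(-2)^2 - 4*(-2)^3 - 27*(6)^2
  = 216 + (24) + 4 + (32) + (-972)
  = -696.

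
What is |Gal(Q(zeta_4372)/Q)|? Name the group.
|Gal(Q(zeta_4372)/Q)| = phi(4372) = 2184; group ≅ (Z/4372Z)^* ≅ Z/2Z × Z/1092Z

The n-th cyclotomic polynomial Φ_4372(x) is the minimal polynomial of zeta_4372 over Q and has degree phi(4372) = 2184. So Q(zeta_4372) is a degree-2184 Galois extension with Galois group (Z/4372Z)^*. By CRT, (Z/4372Z)^* ≅ (Z/4Z)^* × (Z/1093Z)^*. Each prime-power unit group is (Z/4Z)^* ≅ Z/2Z; (Z/1093Z)^* ≅ Z/1092Z. Hence Gal(Q(zeta_4372)/Q) ≅ Z/2Z × Z/1092Z.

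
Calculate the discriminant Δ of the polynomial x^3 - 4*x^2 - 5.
Δ = -1955

For x^3 + a x^2 + b x + c the discriminant is Δ = 18 a b c - 4 a^3 c + a^2 b^2 - 4 b^3 - 27 c^2.
Plug a = -4, b = 0, c = -5:
  18*(-4)*(0)*(-5) - 4*(-4)^3*(-5) + (-4)^2*(0)^2 - 4*(0)^3 - 27*(-5)^2
  = 0 + (-1280) + 0 + (0) + (-675)
  = -1955.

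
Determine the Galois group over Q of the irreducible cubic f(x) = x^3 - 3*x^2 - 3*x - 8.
Gal(K/Q) = S_3 (symmetric group of order 6)

Compute the discriminant of x^3 + (-3)*x^2 + (-3)*x + (-8): Δ = -3699. Since Δ is not a rational square, the Galois group is not contained in A_3; it must be the full S_3 (irreducibility of the cubic rules out anything smaller).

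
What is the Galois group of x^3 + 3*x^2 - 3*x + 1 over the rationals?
Gal(K/Q) = S_3 (symmetric group of order 6)

Compute the discriminant of x^3 + (3)*x^2 + (-3)*x + (1): Δ = -108. Since Δ is not a rational square, the Galois group is not contained in A_3; it must be the full S_3 (irreducibility of the cubic rules out anything smaller).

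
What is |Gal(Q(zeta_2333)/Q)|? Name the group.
|Gal(Q(zeta_2333)/Q)| = phi(2333) = 2332; group ≅ (Z/2333Z)^* ≅ Z/2332Z

The n-th cyclotomic polynomial Φ_2333(x) is the minimal polynomial of zeta_2333 over Q and has degree phi(2333) = 2332. So Q(zeta_2333) is a degree-2332 Galois extension with Galois group (Z/2333Z)^*. (Z/2333Z)^* is cyclic since 2333 is an odd prime power (or 4). Hence Gal(Q(zeta_2333)/Q) ≅ Z/2332Z.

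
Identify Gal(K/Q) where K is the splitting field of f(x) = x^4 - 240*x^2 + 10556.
Gal(K/Q) = V_4 (Klein four-group, Z/2Z × Z/2Z)

f factors as (x^2 - 58)(x^2 - 182), so the splitting field is K = Q(sqrt(58), sqrt(182)). The elements 58, 182, 10556 are all non-squares in Q, so sqrt(58) and sqrt(182) generate independent quadratic extensions. Thus [K:Q] = 4 and Gal(K/Q) is generated by the two order-2 automorphisms sqrt(58) ↦ -sqrt(58) and sqrt(182) ↦ -sqrt(182), giving V_4.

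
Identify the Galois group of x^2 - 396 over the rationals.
Gal(K/Q) = Z/2Z (cyclic of order 2)

x^2 - 396 is irreducible over Q since 396 is not a rational square. The splitting field Q(sqrt(396)) has degree 2 over Q, and its unique nontrivial automorphism is sqrt(396) ↦ -sqrt(396). Hence Gal(Q(sqrt(396))/Q) = Z/2Z.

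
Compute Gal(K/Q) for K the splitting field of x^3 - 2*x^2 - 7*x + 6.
Gal(K/Q) = S_3 (symmetric group of order 6)

Compute the discriminant of x^3 + (-2)*x^2 + (-7)*x + (6): Δ = 2300. Since Δ is not a rational square, the Galois group is not contained in A_3; it must be the full S_3 (irreducibility of the cubic rules out anything smaller).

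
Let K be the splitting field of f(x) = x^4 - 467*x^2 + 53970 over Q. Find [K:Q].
[K:Q] = 4

f factors as (x^2 - 210)(x^2 - 257); the splitting field is K = Q(sqrt(210), sqrt(257)). Since 210, 257, and 53970 are all non-squares in Q, the three subfields Q(sqrt(210)), Q(sqrt(257)), Q(sqrt(53970)) are distinct degree-2 extensions, so [K:Q] = 4 (Klein four Galois group).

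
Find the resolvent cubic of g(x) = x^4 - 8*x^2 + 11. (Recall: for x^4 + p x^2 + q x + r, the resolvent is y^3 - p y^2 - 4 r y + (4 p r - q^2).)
h(y) = y^3 + 8*y^2 - 44*y - 352

Identify coefficients: p = -8, q = 0, r = 11.
Plug into h(y) = y^3 - p y^2 - 4 r y + (4 p r - q^2):
  h(y) = y^3 - (-8) y^2 - 4*(11) y + (4*(-8)*(11) - (0)^2)
       = y^3 + (8) y^2 + (-44) y + (-352).
Simplifying: h(y) = y^3 + 8*y^2 - 44*y - 352.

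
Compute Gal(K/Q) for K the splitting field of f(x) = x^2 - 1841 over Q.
Gal(K/Q) = Z/2Z (cyclic of order 2)

x^2 - 1841 is irreducible over Q since 1841 is not a rational square. The splitting field Q(sqrt(1841)) has degree 2 over Q, and its unique nontrivial automorphism is sqrt(1841) ↦ -sqrt(1841). Hence Gal(Q(sqrt(1841))/Q) = Z/2Z.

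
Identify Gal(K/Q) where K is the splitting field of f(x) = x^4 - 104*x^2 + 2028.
Gal(K/Q) = V_4 (Klein four-group, Z/2Z × Z/2Z)

f factors as (x^2 - 26)(x^2 - 78), so the splitting field is K = Q(sqrt(26), sqrt(78)). The elements 26, 78, 2028 are all non-squares in Q, so sqrt(26) and sqrt(78) generate independent quadratic extensions. Thus [K:Q] = 4 and Gal(K/Q) is generated by the two order-2 automorphisms sqrt(26) ↦ -sqrt(26) and sqrt(78) ↦ -sqrt(78), giving V_4.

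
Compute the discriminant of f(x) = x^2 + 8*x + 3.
Δ = 52

For a quadratic a x^2 + b x + c the discriminant is Δ = b^2 - 4ac = (8)^2 - 4*(1)*(3) = 64 - (12) = 52.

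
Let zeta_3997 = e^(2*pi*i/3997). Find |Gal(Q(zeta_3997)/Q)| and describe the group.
|Gal(Q(zeta_3997)/Q)| = phi(3997) = 3420; group ≅ (Z/3997Z)^* ≅ Z/6Z × Z/570Z

The n-th cyclotomic polynomial Φ_3997(x) is the minimal polynomial of zeta_3997 over Q and has degree phi(3997) = 3420. So Q(zeta_3997) is a degree-3420 Galois extension with Galois group (Z/3997Z)^*. By CRT, (Z/3997Z)^* ≅ (Z/7Z)^* × (Z/571Z)^*. Each prime-power unit group is (Z/7Z)^* ≅ Z/6Z; (Z/571Z)^* ≅ Z/570Z. Hence Gal(Q(zeta_3997)/Q) ≅ Z/6Z × Z/570Z.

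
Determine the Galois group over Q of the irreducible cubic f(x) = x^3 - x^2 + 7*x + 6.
Gal(K/Q) = S_3 (symmetric group of order 6)

Compute the discriminant of x^3 + (-1)*x^2 + (7)*x + (6): Δ = -3027. Since Δ is not a rational square, the Galois group is not contained in A_3; it must be the full S_3 (irreducibility of the cubic rules out anything smaller).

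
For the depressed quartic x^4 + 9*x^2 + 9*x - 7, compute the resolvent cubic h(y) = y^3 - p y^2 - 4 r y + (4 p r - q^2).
h(y) = y^3 - 9*y^2 + 28*y - 333

Identify coefficients: p = 9, q = 9, r = -7.
Plug into h(y) = y^3 - p y^2 - 4 r y + (4 p r - q^2):
  h(y) = y^3 - (9) y^2 - 4*(-7) y + (4*(9)*(-7) - (9)^2)
       = y^3 + (-9) y^2 + (28) y + (-333).
Simplifying: h(y) = y^3 - 9*y^2 + 28*y - 333.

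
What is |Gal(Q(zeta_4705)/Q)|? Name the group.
|Gal(Q(zeta_4705)/Q)| = phi(4705) = 3760; group ≅ (Z/4705Z)^* ≅ Z/4Z × Z/940Z

The n-th cyclotomic polynomial Φ_4705(x) is the minimal polynomial of zeta_4705 over Q and has degree phi(4705) = 3760. So Q(zeta_4705) is a degree-3760 Galois extension with Galois group (Z/4705Z)^*. By CRT, (Z/4705Z)^* ≅ (Z/5Z)^* × (Z/941Z)^*. Each prime-power unit group is (Z/5Z)^* ≅ Z/4Z; (Z/941Z)^* ≅ Z/940Z. Hence Gal(Q(zeta_4705)/Q) ≅ Z/4Z × Z/940Z.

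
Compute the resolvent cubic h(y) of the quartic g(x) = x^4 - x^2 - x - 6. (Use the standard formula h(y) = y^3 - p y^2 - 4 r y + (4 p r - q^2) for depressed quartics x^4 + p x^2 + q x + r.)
h(y) = y^3 + y^2 + 24*y + 23

Identify coefficients: p = -1, q = -1, r = -6.
Plug into h(y) = y^3 - p y^2 - 4 r y + (4 p r - q^2):
  h(y) = y^3 - (-1) y^2 - 4*(-6) y + (4*(-1)*(-6) - (-1)^2)
       = y^3 + (1) y^2 + (24) y + (23).
Simplifying: h(y) = y^3 + y^2 + 24*y + 23.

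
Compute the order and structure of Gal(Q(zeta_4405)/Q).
|Gal(Q(zeta_4405)/Q)| = phi(4405) = 3520; group ≅ (Z/4405Z)^* ≅ Z/4Z × Z/880Z

The n-th cyclotomic polynomial Φ_4405(x) is the minimal polynomial of zeta_4405 over Q and has degree phi(4405) = 3520. So Q(zeta_4405) is a degree-3520 Galois extension with Galois group (Z/4405Z)^*. By CRT, (Z/4405Z)^* ≅ (Z/5Z)^* × (Z/881Z)^*. Each prime-power unit group is (Z/5Z)^* ≅ Z/4Z; (Z/881Z)^* ≅ Z/880Z. Hence Gal(Q(zeta_4405)/Q) ≅ Z/4Z × Z/880Z.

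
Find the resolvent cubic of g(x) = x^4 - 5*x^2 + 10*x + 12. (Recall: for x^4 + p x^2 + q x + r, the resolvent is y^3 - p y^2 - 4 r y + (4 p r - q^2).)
h(y) = y^3 + 5*y^2 - 48*y - 340

Identify coefficients: p = -5, q = 10, r = 12.
Plug into h(y) = y^3 - p y^2 - 4 r y + (4 p r - q^2):
  h(y) = y^3 - (-5) y^2 - 4*(12) y + (4*(-5)*(12) - (10)^2)
       = y^3 + (5) y^2 + (-48) y + (-340).
Simplifying: h(y) = y^3 + 5*y^2 - 48*y - 340.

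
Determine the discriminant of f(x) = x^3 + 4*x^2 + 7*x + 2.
Δ = -200

For x^3 + a x^2 + b x + c the discriminant is Δ = 18 a b c - 4 a^3 c + a^2 b^2 - 4 b^3 - 27 c^2.
Plug a = 4, b = 7, c = 2:
  18*(4)*(7)*(2) - 4*(4)^3*(2) + (4)^2*(7)^2 - 4*(7)^3 - 27*(2)^2
  = 1008 + (-512) + 784 + (-1372) + (-108)
  = -200.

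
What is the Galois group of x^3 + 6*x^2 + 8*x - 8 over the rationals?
Gal(K/Q) = S_3 (symmetric group of order 6)

Compute the discriminant of x^3 + (6)*x^2 + (8)*x + (-8): Δ = -1472. Since Δ is not a rational square, the Galois group is not contained in A_3; it must be the full S_3 (irreducibility of the cubic rules out anything smaller).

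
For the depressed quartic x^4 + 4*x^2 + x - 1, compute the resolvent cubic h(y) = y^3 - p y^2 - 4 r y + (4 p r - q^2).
h(y) = y^3 - 4*y^2 + 4*y - 17

Identify coefficients: p = 4, q = 1, r = -1.
Plug into h(y) = y^3 - p y^2 - 4 r y + (4 p r - q^2):
  h(y) = y^3 - (4) y^2 - 4*(-1) y + (4*(4)*(-1) - (1)^2)
       = y^3 + (-4) y^2 + (4) y + (-17).
Simplifying: h(y) = y^3 - 4*y^2 + 4*y - 17.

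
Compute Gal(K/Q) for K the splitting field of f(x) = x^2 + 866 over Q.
Gal(K/Q) = Z/2Z (cyclic of order 2)

x^2 + 866 is irreducible over Q since -866 is not a rational square. The splitting field Q(sqrt(-866)) has degree 2 over Q, and its unique nontrivial automorphism is sqrt(-866) ↦ -sqrt(-866). Hence Gal(Q(sqrt(-866))/Q) = Z/2Z.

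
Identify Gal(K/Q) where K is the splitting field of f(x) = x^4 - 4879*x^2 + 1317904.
Gal(K/Q) = Z/2Z (cyclic of order 2)

f factors as (x^2 - 287)(x^2 - 4592), so the splitting field is K = Q(sqrt(287), sqrt(4592)). The squarefree part of 287 is 287 and the squarefree part of 4592 is also 287, so sqrt(287) and sqrt(4592) are both rational multiples of sqrt(287). Hence Q(sqrt(287)) = Q(sqrt(4592)) = Q(sqrt(287)), and the splitting field collapses to a single degree-2 extension with Galois group Z/2Z.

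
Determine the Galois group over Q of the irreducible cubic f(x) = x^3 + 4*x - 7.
Gal(K/Q) = S_3 (symmetric group of order 6)

Compute the discriminant of x^3 + (0)*x^2 + (4)*x + (-7): Δ = -1579. Since Δ is not a rational square, the Galois group is not contained in A_3; it must be the full S_3 (irreducibility of the cubic rules out anything smaller).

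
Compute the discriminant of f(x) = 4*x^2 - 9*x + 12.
Δ = -111

For a quadratic a x^2 + b x + c the discriminant is Δ = b^2 - 4ac = (-9)^2 - 4*(4)*(12) = 81 - (192) = -111.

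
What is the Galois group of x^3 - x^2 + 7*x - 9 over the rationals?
Gal(K/Q) = S_3 (symmetric group of order 6)

Compute the discriminant of x^3 + (-1)*x^2 + (7)*x + (-9): Δ = -2412. Since Δ is not a rational square, the Galois group is not contained in A_3; it must be the full S_3 (irreducibility of the cubic rules out anything smaller).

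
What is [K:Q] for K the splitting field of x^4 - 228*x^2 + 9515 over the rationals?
[K:Q] = 4

f factors as (x^2 - 173)(x^2 - 55); the splitting field is K = Q(sqrt(173), sqrt(55)). Since 173, 55, and 9515 are all non-squares in Q, the three subfields Q(sqrt(173)), Q(sqrt(55)), Q(sqrt(9515)) are distinct degree-2 extensions, so [K:Q] = 4 (Klein four Galois group).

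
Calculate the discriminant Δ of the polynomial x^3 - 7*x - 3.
Δ = 1129

For a depressed cubic x^3 + p x + q the discriminant is Δ = -4 p^3 - 27 q^2 = -4*(-7)^3 - 27*(-3)^2 = 1372 - 243 = 1129.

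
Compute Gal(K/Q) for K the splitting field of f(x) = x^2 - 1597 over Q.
Gal(K/Q) = Z/2Z (cyclic of order 2)

x^2 - 1597 is irreducible over Q since 1597 is not a rational square. The splitting field Q(sqrt(1597)) has degree 2 over Q, and its unique nontrivial automorphism is sqrt(1597) ↦ -sqrt(1597). Hence Gal(Q(sqrt(1597))/Q) = Z/2Z.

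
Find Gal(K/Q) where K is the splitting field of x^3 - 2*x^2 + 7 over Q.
Gal(K/Q) = S_3 (symmetric group of order 6)

Compute the discriminant of x^3 + (-2)*x^2 + (0)*x + (7): Δ = -1099. Since Δ is not a rational square, the Galois group is not contained in A_3; it must be the full S_3 (irreducibility of the cubic rules out anything smaller).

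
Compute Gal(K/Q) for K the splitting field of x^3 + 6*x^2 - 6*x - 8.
Gal(K/Q) = S_3 (symmetric group of order 6)

Compute the discriminant of x^3 + (6)*x^2 + (-6)*x + (-8): Δ = 12528. Since Δ is not a rational square, the Galois group is not contained in A_3; it must be the full S_3 (irreducibility of the cubic rules out anything smaller).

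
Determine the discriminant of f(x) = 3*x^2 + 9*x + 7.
Δ = -3

For a quadratic a x^2 + b x + c the discriminant is Δ = b^2 - 4ac = (9)^2 - 4*(3)*(7) = 81 - (84) = -3.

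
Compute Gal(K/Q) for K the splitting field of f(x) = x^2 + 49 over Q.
Gal(K/Q) = Z/2Z (cyclic of order 2)

x^2 + 49 is irreducible over Q since -49 is not a rational square. The splitting field Q(sqrt(-49)) has degree 2 over Q, and its unique nontrivial automorphism is sqrt(-49) ↦ -sqrt(-49). Hence Gal(Q(sqrt(-49))/Q) = Z/2Z.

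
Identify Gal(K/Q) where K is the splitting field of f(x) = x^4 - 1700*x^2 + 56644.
Gal(K/Q) = Z/2Z (cyclic of order 2)

f factors as (x^2 - 1666)(x^2 - 34), so the splitting field is K = Q(sqrt(1666), sqrt(34)). The squarefree part of 1666 is 34 and the squarefree part of 34 is also 34, so sqrt(1666) and sqrt(34) are both rational multiples of sqrt(34). Hence Q(sqrt(1666)) = Q(sqrt(34)) = Q(sqrt(34)), and the splitting field collapses to a single degree-2 extension with Galois group Z/2Z.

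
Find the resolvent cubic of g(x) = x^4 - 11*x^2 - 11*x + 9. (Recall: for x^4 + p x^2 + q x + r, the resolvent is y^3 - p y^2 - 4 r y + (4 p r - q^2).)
h(y) = y^3 + 11*y^2 - 36*y - 517

Identify coefficients: p = -11, q = -11, r = 9.
Plug into h(y) = y^3 - p y^2 - 4 r y + (4 p r - q^2):
  h(y) = y^3 - (-11) y^2 - 4*(9) y + (4*(-11)*(9) - (-11)^2)
       = y^3 + (11) y^2 + (-36) y + (-517).
Simplifying: h(y) = y^3 + 11*y^2 - 36*y - 517.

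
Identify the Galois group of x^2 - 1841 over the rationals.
Gal(K/Q) = Z/2Z (cyclic of order 2)

x^2 - 1841 is irreducible over Q since 1841 is not a rational square. The splitting field Q(sqrt(1841)) has degree 2 over Q, and its unique nontrivial automorphism is sqrt(1841) ↦ -sqrt(1841). Hence Gal(Q(sqrt(1841))/Q) = Z/2Z.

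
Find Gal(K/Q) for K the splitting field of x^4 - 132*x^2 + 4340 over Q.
Gal(K/Q) = V_4 (Klein four-group, Z/2Z × Z/2Z)

f factors as (x^2 - 62)(x^2 - 70), so the splitting field is K = Q(sqrt(62), sqrt(70)). The elements 62, 70, 4340 are all non-squares in Q, so sqrt(62) and sqrt(70) generate independent quadratic extensions. Thus [K:Q] = 4 and Gal(K/Q) is generated by the two order-2 automorphisms sqrt(62) ↦ -sqrt(62) and sqrt(70) ↦ -sqrt(70), giving V_4.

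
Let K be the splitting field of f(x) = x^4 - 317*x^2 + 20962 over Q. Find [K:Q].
[K:Q] = 4

f factors as (x^2 - 223)(x^2 - 94); the splitting field is K = Q(sqrt(223), sqrt(94)). Since 223, 94, and 20962 are all non-squares in Q, the three subfields Q(sqrt(223)), Q(sqrt(94)), Q(sqrt(20962)) are distinct degree-2 extensions, so [K:Q] = 4 (Klein four Galois group).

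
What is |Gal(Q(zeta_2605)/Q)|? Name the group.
|Gal(Q(zeta_2605)/Q)| = phi(2605) = 2080; group ≅ (Z/2605Z)^* ≅ Z/4Z × Z/520Z

The n-th cyclotomic polynomial Φ_2605(x) is the minimal polynomial of zeta_2605 over Q and has degree phi(2605) = 2080. So Q(zeta_2605) is a degree-2080 Galois extension with Galois group (Z/2605Z)^*. By CRT, (Z/2605Z)^* ≅ (Z/5Z)^* × (Z/521Z)^*. Each prime-power unit group is (Z/5Z)^* ≅ Z/4Z; (Z/521Z)^* ≅ Z/520Z. Hence Gal(Q(zeta_2605)/Q) ≅ Z/4Z × Z/520Z.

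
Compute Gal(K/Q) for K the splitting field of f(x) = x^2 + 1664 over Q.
Gal(K/Q) = Z/2Z (cyclic of order 2)

x^2 + 1664 is irreducible over Q since -1664 is not a rational square. The splitting field Q(sqrt(-1664)) has degree 2 over Q, and its unique nontrivial automorphism is sqrt(-1664) ↦ -sqrt(-1664). Hence Gal(Q(sqrt(-1664))/Q) = Z/2Z.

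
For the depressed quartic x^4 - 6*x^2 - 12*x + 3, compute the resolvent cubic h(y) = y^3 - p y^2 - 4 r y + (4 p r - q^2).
h(y) = y^3 + 6*y^2 - 12*y - 216

Identify coefficients: p = -6, q = -12, r = 3.
Plug into h(y) = y^3 - p y^2 - 4 r y + (4 p r - q^2):
  h(y) = y^3 - (-6) y^2 - 4*(3) y + (4*(-6)*(3) - (-12)^2)
       = y^3 + (6) y^2 + (-12) y + (-216).
Simplifying: h(y) = y^3 + 6*y^2 - 12*y - 216.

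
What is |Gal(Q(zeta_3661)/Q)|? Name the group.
|Gal(Q(zeta_3661)/Q)| = phi(3661) = 3132; group ≅ (Z/3661Z)^* ≅ Z/6Z × Z/522Z

The n-th cyclotomic polynomial Φ_3661(x) is the minimal polynomial of zeta_3661 over Q and has degree phi(3661) = 3132. So Q(zeta_3661) is a degree-3132 Galois extension with Galois group (Z/3661Z)^*. By CRT, (Z/3661Z)^* ≅ (Z/7Z)^* × (Z/523Z)^*. Each prime-power unit group is (Z/7Z)^* ≅ Z/6Z; (Z/523Z)^* ≅ Z/522Z. Hence Gal(Q(zeta_3661)/Q) ≅ Z/6Z × Z/522Z.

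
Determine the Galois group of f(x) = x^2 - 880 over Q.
Gal(K/Q) = Z/2Z (cyclic of order 2)

x^2 - 880 is irreducible over Q since 880 is not a rational square. The splitting field Q(sqrt(880)) has degree 2 over Q, and its unique nontrivial automorphism is sqrt(880) ↦ -sqrt(880). Hence Gal(Q(sqrt(880))/Q) = Z/2Z.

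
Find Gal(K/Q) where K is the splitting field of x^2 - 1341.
Gal(K/Q) = Z/2Z (cyclic of order 2)

x^2 - 1341 is irreducible over Q since 1341 is not a rational square. The splitting field Q(sqrt(1341)) has degree 2 over Q, and its unique nontrivial automorphism is sqrt(1341) ↦ -sqrt(1341). Hence Gal(Q(sqrt(1341))/Q) = Z/2Z.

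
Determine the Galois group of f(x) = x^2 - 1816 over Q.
Gal(K/Q) = Z/2Z (cyclic of order 2)

x^2 - 1816 is irreducible over Q since 1816 is not a rational square. The splitting field Q(sqrt(1816)) has degree 2 over Q, and its unique nontrivial automorphism is sqrt(1816) ↦ -sqrt(1816). Hence Gal(Q(sqrt(1816))/Q) = Z/2Z.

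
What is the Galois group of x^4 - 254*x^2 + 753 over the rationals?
Gal(K/Q) = V_4 (Klein four-group, Z/2Z × Z/2Z)

f factors as (x^2 - 3)(x^2 - 251), so the splitting field is K = Q(sqrt(3), sqrt(251)). The elements 3, 251, 753 are all non-squares in Q, so sqrt(3) and sqrt(251) generate independent quadratic extensions. Thus [K:Q] = 4 and Gal(K/Q) is generated by the two order-2 automorphisms sqrt(3) ↦ -sqrt(3) and sqrt(251) ↦ -sqrt(251), giving V_4.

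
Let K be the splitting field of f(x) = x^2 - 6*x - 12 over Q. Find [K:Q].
[K:Q] = 2

The discriminant of x^2 + (-6)*x + (-12) is b^2 - 4c = 36 - (-48) = 84. Since 84 is not a perfect square in Q, the polynomial is irreducible over Q. Its two roots generate a degree-2 extension, so [K:Q] = 2.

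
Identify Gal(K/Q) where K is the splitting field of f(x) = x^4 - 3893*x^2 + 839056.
Gal(K/Q) = Z/2Z (cyclic of order 2)

f factors as (x^2 - 229)(x^2 - 3664), so the splitting field is K = Q(sqrt(229), sqrt(3664)). The squarefree part of 229 is 229 and the squarefree part of 3664 is also 229, so sqrt(229) and sqrt(3664) are both rational multiples of sqrt(229). Hence Q(sqrt(229)) = Q(sqrt(3664)) = Q(sqrt(229)), and the splitting field collapses to a single degree-2 extension with Galois group Z/2Z.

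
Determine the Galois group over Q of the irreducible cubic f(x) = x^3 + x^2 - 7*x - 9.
Gal(K/Q) = S_3 (symmetric group of order 6)

Compute the discriminant of x^3 + (1)*x^2 + (-7)*x + (-9): Δ = 404. Since Δ is not a rational square, the Galois group is not contained in A_3; it must be the full S_3 (irreducibility of the cubic rules out anything smaller).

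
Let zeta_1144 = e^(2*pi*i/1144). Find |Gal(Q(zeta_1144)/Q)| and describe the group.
|Gal(Q(zeta_1144)/Q)| = phi(1144) = 480; group ≅ (Z/1144Z)^* ≅ Z/2Z × Z/2Z × Z/10Z × Z/12Z

The n-th cyclotomic polynomial Φ_1144(x) is the minimal polynomial of zeta_1144 over Q and has degree phi(1144) = 480. So Q(zeta_1144) is a degree-480 Galois extension with Galois group (Z/1144Z)^*. By CRT, (Z/1144Z)^* ≅ (Z/8Z)^* × (Z/11Z)^* × (Z/13Z)^*. Each prime-power unit group is (Z/8Z)^* ≅ Z/2Z × Z/2Z; (Z/11Z)^* ≅ Z/10Z; (Z/13Z)^* ≅ Z/12Z. Hence Gal(Q(zeta_1144)/Q) ≅ Z/2Z × Z/2Z × Z/10Z × Z/12Z.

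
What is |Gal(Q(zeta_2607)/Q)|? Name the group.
|Gal(Q(zeta_2607)/Q)| = phi(2607) = 1560; group ≅ (Z/2607Z)^* ≅ Z/2Z × Z/10Z × Z/78Z

The n-th cyclotomic polynomial Φ_2607(x) is the minimal polynomial of zeta_2607 over Q and has degree phi(2607) = 1560. So Q(zeta_2607) is a degree-1560 Galois extension with Galois group (Z/2607Z)^*. By CRT, (Z/2607Z)^* ≅ (Z/3Z)^* × (Z/11Z)^* × (Z/79Z)^*. Each prime-power unit group is (Z/3Z)^* ≅ Z/2Z; (Z/11Z)^* ≅ Z/10Z; (Z/79Z)^* ≅ Z/78Z. Hence Gal(Q(zeta_2607)/Q) ≅ Z/2Z × Z/10Z × Z/78Z.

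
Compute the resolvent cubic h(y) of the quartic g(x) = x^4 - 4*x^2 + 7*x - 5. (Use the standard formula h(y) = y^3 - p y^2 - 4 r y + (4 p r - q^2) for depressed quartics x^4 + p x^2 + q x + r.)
h(y) = y^3 + 4*y^2 + 20*y + 31

Identify coefficients: p = -4, q = 7, r = -5.
Plug into h(y) = y^3 - p y^2 - 4 r y + (4 p r - q^2):
  h(y) = y^3 - (-4) y^2 - 4*(-5) y + (4*(-4)*(-5) - (7)^2)
       = y^3 + (4) y^2 + (20) y + (31).
Simplifying: h(y) = y^3 + 4*y^2 + 20*y + 31.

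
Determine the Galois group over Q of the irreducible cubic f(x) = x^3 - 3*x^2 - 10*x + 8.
Gal(K/Q) = S_3 (symmetric group of order 6)

Compute the discriminant of x^3 + (-3)*x^2 + (-10)*x + (8): Δ = 8356. Since Δ is not a rational square, the Galois group is not contained in A_3; it must be the full S_3 (irreducibility of the cubic rules out anything smaller).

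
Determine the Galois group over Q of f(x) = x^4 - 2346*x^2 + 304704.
Gal(K/Q) = Z/2Z (cyclic of order 2)

f factors as (x^2 - 2208)(x^2 - 138), so the splitting field is K = Q(sqrt(2208), sqrt(138)). The squarefree part of 2208 is 138 and the squarefree part of 138 is also 138, so sqrt(2208) and sqrt(138) are both rational multiples of sqrt(138). Hence Q(sqrt(2208)) = Q(sqrt(138)) = Q(sqrt(138)), and the splitting field collapses to a single degree-2 extension with Galois group Z/2Z.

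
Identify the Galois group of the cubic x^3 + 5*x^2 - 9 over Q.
Gal(K/Q) = S_3 (symmetric group of order 6)

Compute the discriminant of x^3 + (5)*x^2 + (0)*x + (-9): Δ = 2313. Since Δ is not a rational square, the Galois group is not contained in A_3; it must be the full S_3 (irreducibility of the cubic rules out anything smaller).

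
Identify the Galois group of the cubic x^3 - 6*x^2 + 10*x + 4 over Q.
Gal(K/Q) = S_3 (symmetric group of order 6)

Compute the discriminant of x^3 + (-6)*x^2 + (10)*x + (4): Δ = -1696. Since Δ is not a rational square, the Galois group is not contained in A_3; it must be the full S_3 (irreducibility of the cubic rules out anything smaller).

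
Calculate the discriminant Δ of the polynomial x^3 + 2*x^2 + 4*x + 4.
Δ = -176

For x^3 + a x^2 + b x + c the discriminant is Δ = 18 a b c - 4 a^3 c + a^2 b^2 - 4 b^3 - 27 c^2.
Plug a = 2, b = 4, c = 4:
  18*(2)*(4)*(4) - 4*(2)^3*(4) + (2)^2*(4)^2 - 4*(4)^3 - 27*(4)^2
  = 576 + (-128) + 64 + (-256) + (-432)
  = -176.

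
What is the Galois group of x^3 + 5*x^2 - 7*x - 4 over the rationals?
Gal(K/Q) = S_3 (symmetric group of order 6)

Compute the discriminant of x^3 + (5)*x^2 + (-7)*x + (-4): Δ = 6685. Since Δ is not a rational square, the Galois group is not contained in A_3; it must be the full S_3 (irreducibility of the cubic rules out anything smaller).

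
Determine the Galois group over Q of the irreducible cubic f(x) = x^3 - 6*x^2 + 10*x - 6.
Gal(K/Q) = S_3 (symmetric group of order 6)

Compute the discriminant of x^3 + (-6)*x^2 + (10)*x + (-6): Δ = -76. Since Δ is not a rational square, the Galois group is not contained in A_3; it must be the full S_3 (irreducibility of the cubic rules out anything smaller).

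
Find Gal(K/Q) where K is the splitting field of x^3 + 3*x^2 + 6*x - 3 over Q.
Gal(K/Q) = S_3 (symmetric group of order 6)

Compute the discriminant of x^3 + (3)*x^2 + (6)*x + (-3): Δ = -1431. Since Δ is not a rational square, the Galois group is not contained in A_3; it must be the full S_3 (irreducibility of the cubic rules out anything smaller).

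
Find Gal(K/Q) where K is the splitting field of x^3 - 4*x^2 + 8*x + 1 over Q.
Gal(K/Q) = S_3 (symmetric group of order 6)

Compute the discriminant of x^3 + (-4)*x^2 + (8)*x + (1): Δ = -1371. Since Δ is not a rational square, the Galois group is not contained in A_3; it must be the full S_3 (irreducibility of the cubic rules out anything smaller).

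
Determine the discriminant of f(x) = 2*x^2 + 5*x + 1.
Δ = 17

For a quadratic a x^2 + b x + c the discriminant is Δ = b^2 - 4ac = (5)^2 - 4*(2)*(1) = 25 - (8) = 17.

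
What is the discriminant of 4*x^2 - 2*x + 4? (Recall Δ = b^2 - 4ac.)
Δ = -60

For a quadratic a x^2 + b x + c the discriminant is Δ = b^2 - 4ac = (-2)^2 - 4*(4)*(4) = 4 - (64) = -60.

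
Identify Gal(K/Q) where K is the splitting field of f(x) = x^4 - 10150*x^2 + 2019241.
Gal(K/Q) = Z/2Z (cyclic of order 2)

f factors as (x^2 - 203)(x^2 - 9947), so the splitting field is K = Q(sqrt(203), sqrt(9947)). The squarefree part of 203 is 203 and the squarefree part of 9947 is also 203, so sqrt(203) and sqrt(9947) are both rational multiples of sqrt(203). Hence Q(sqrt(203)) = Q(sqrt(9947)) = Q(sqrt(203)), and the splitting field collapses to a single degree-2 extension with Galois group Z/2Z.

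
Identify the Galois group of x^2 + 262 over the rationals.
Gal(K/Q) = Z/2Z (cyclic of order 2)

x^2 + 262 is irreducible over Q since -262 is not a rational square. The splitting field Q(sqrt(-262)) has degree 2 over Q, and its unique nontrivial automorphism is sqrt(-262) ↦ -sqrt(-262). Hence Gal(Q(sqrt(-262))/Q) = Z/2Z.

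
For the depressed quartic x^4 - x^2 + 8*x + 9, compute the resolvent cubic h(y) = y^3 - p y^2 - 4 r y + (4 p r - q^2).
h(y) = y^3 + y^2 - 36*y - 100

Identify coefficients: p = -1, q = 8, r = 9.
Plug into h(y) = y^3 - p y^2 - 4 r y + (4 p r - q^2):
  h(y) = y^3 - (-1) y^2 - 4*(9) y + (4*(-1)*(9) - (8)^2)
       = y^3 + (1) y^2 + (-36) y + (-100).
Simplifying: h(y) = y^3 + y^2 - 36*y - 100.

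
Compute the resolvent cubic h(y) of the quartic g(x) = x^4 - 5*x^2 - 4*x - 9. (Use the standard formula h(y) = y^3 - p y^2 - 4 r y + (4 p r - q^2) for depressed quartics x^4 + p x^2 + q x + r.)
h(y) = y^3 + 5*y^2 + 36*y + 164

Identify coefficients: p = -5, q = -4, r = -9.
Plug into h(y) = y^3 - p y^2 - 4 r y + (4 p r - q^2):
  h(y) = y^3 - (-5) y^2 - 4*(-9) y + (4*(-5)*(-9) - (-4)^2)
       = y^3 + (5) y^2 + (36) y + (164).
Simplifying: h(y) = y^3 + 5*y^2 + 36*y + 164.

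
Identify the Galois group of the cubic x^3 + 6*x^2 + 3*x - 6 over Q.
Gal(K/Q) = S_3 (symmetric group of order 6)

Compute the discriminant of x^3 + (6)*x^2 + (3)*x + (-6): Δ = 2484. Since Δ is not a rational square, the Galois group is not contained in A_3; it must be the full S_3 (irreducibility of the cubic rules out anything smaller).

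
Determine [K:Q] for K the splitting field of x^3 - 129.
[K:Q] = 6

x^3 - 129 has one real root r = 129^(1/3) and two complex roots r*zeta_3, r*zeta_3^2 where zeta_3 = e^(2*pi*i/3). The splitting field is Q(r, zeta_3). [Q(r):Q] = 3 and [Q(zeta_3):Q] = 2 with gcd = 1, so [Q(r, zeta_3):Q] = 3 * 2 = 6.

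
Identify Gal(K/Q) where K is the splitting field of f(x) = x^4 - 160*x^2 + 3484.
Gal(K/Q) = V_4 (Klein four-group, Z/2Z × Z/2Z)

f factors as (x^2 - 134)(x^2 - 26), so the splitting field is K = Q(sqrt(134), sqrt(26)). The elements 134, 26, 3484 are all non-squares in Q, so sqrt(134) and sqrt(26) generate independent quadratic extensions. Thus [K:Q] = 4 and Gal(K/Q) is generated by the two order-2 automorphisms sqrt(134) ↦ -sqrt(134) and sqrt(26) ↦ -sqrt(26), giving V_4.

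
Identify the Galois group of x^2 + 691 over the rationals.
Gal(K/Q) = Z/2Z (cyclic of order 2)

x^2 + 691 is irreducible over Q since -691 is not a rational square. The splitting field Q(sqrt(-691)) has degree 2 over Q, and its unique nontrivial automorphism is sqrt(-691) ↦ -sqrt(-691). Hence Gal(Q(sqrt(-691))/Q) = Z/2Z.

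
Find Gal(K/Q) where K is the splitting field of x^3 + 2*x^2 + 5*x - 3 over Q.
Gal(K/Q) = S_3 (symmetric group of order 6)

Compute the discriminant of x^3 + (2)*x^2 + (5)*x + (-3): Δ = -1087. Since Δ is not a rational square, the Galois group is not contained in A_3; it must be the full S_3 (irreducibility of the cubic rules out anything smaller).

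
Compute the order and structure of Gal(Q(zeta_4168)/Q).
|Gal(Q(zeta_4168)/Q)| = phi(4168) = 2080; group ≅ (Z/4168Z)^* ≅ Z/2Z × Z/2Z × Z/520Z

The n-th cyclotomic polynomial Φ_4168(x) is the minimal polynomial of zeta_4168 over Q and has degree phi(4168) = 2080. So Q(zeta_4168) is a degree-2080 Galois extension with Galois group (Z/4168Z)^*. By CRT, (Z/4168Z)^* ≅ (Z/8Z)^* × (Z/521Z)^*. Each prime-power unit group is (Z/8Z)^* ≅ Z/2Z × Z/2Z; (Z/521Z)^* ≅ Z/520Z. Hence Gal(Q(zeta_4168)/Q) ≅ Z/2Z × Z/2Z × Z/520Z.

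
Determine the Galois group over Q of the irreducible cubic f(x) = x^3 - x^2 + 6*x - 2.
Gal(K/Q) = S_3 (symmetric group of order 6)

Compute the discriminant of x^3 + (-1)*x^2 + (6)*x + (-2): Δ = -728. Since Δ is not a rational square, the Galois group is not contained in A_3; it must be the full S_3 (irreducibility of the cubic rules out anything smaller).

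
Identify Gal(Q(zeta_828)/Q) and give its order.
|Gal(Q(zeta_828)/Q)| = phi(828) = 264; group ≅ (Z/828Z)^* ≅ Z/2Z × Z/6Z × Z/22Z

The n-th cyclotomic polynomial Φ_828(x) is the minimal polynomial of zeta_828 over Q and has degree phi(828) = 264. So Q(zeta_828) is a degree-264 Galois extension with Galois group (Z/828Z)^*. By CRT, (Z/828Z)^* ≅ (Z/4Z)^* × (Z/9Z)^* × (Z/23Z)^*. Each prime-power unit group is (Z/4Z)^* ≅ Z/2Z; (Z/9Z)^* ≅ Z/6Z; (Z/23Z)^* ≅ Z/22Z. Hence Gal(Q(zeta_828)/Q) ≅ Z/2Z × Z/6Z × Z/22Z.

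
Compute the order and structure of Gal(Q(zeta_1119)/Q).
|Gal(Q(zeta_1119)/Q)| = phi(1119) = 744; group ≅ (Z/1119Z)^* ≅ Z/2Z × Z/372Z

The n-th cyclotomic polynomial Φ_1119(x) is the minimal polynomial of zeta_1119 over Q and has degree phi(1119) = 744. So Q(zeta_1119) is a degree-744 Galois extension with Galois group (Z/1119Z)^*. By CRT, (Z/1119Z)^* ≅ (Z/3Z)^* × (Z/373Z)^*. Each prime-power unit group is (Z/3Z)^* ≅ Z/2Z; (Z/373Z)^* ≅ Z/372Z. Hence Gal(Q(zeta_1119)/Q) ≅ Z/2Z × Z/372Z.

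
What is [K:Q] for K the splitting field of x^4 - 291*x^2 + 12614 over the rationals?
[K:Q] = 4

f factors as (x^2 - 53)(x^2 - 238); the splitting field is K = Q(sqrt(53), sqrt(238)). Since 53, 238, and 12614 are all non-squares in Q, the three subfields Q(sqrt(53)), Q(sqrt(238)), Q(sqrt(12614)) are distinct degree-2 extensions, so [K:Q] = 4 (Klein four Galois group).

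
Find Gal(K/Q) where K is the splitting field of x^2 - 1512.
Gal(K/Q) = Z/2Z (cyclic of order 2)

x^2 - 1512 is irreducible over Q since 1512 is not a rational square. The splitting field Q(sqrt(1512)) has degree 2 over Q, and its unique nontrivial automorphism is sqrt(1512) ↦ -sqrt(1512). Hence Gal(Q(sqrt(1512))/Q) = Z/2Z.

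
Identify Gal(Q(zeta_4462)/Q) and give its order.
|Gal(Q(zeta_4462)/Q)| = phi(4462) = 2112; group ≅ (Z/4462Z)^* ≅ Z/22Z × Z/96Z

The n-th cyclotomic polynomial Φ_4462(x) is the minimal polynomial of zeta_4462 over Q and has degree phi(4462) = 2112. So Q(zeta_4462) is a degree-2112 Galois extension with Galois group (Z/4462Z)^*. By CRT, (Z/4462Z)^* ≅ (Z/2Z)^* × (Z/23Z)^* × (Z/97Z)^*. Each prime-power unit group is (Z/2Z)^* ≅ trivial group (order 1); (Z/23Z)^* ≅ Z/22Z; (Z/97Z)^* ≅ Z/96Z. Hence Gal(Q(zeta_4462)/Q) ≅ Z/22Z × Z/96Z.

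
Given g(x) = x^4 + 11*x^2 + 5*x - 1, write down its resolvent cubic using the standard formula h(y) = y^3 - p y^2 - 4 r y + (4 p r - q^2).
h(y) = y^3 - 11*y^2 + 4*y - 69

Identify coefficients: p = 11, q = 5, r = -1.
Plug into h(y) = y^3 - p y^2 - 4 r y + (4 p r - q^2):
  h(y) = y^3 - (11) y^2 - 4*(-1) y + (4*(11)*(-1) - (5)^2)
       = y^3 + (-11) y^2 + (4) y + (-69).
Simplifying: h(y) = y^3 - 11*y^2 + 4*y - 69.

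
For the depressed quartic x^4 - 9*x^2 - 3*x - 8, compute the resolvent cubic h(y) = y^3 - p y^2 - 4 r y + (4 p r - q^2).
h(y) = y^3 + 9*y^2 + 32*y + 279

Identify coefficients: p = -9, q = -3, r = -8.
Plug into h(y) = y^3 - p y^2 - 4 r y + (4 p r - q^2):
  h(y) = y^3 - (-9) y^2 - 4*(-8) y + (4*(-9)*(-8) - (-3)^2)
       = y^3 + (9) y^2 + (32) y + (279).
Simplifying: h(y) = y^3 + 9*y^2 + 32*y + 279.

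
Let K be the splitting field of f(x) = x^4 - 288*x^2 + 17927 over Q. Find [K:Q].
[K:Q] = 4

f factors as (x^2 - 91)(x^2 - 197); the splitting field is K = Q(sqrt(91), sqrt(197)). Since 91, 197, and 17927 are all non-squares in Q, the three subfields Q(sqrt(91)), Q(sqrt(197)), Q(sqrt(17927)) are distinct degree-2 extensions, so [K:Q] = 4 (Klein four Galois group).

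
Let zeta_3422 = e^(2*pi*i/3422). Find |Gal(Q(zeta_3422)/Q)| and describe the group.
|Gal(Q(zeta_3422)/Q)| = phi(3422) = 1624; group ≅ (Z/3422Z)^* ≅ Z/28Z × Z/58Z

The n-th cyclotomic polynomial Φ_3422(x) is the minimal polynomial of zeta_3422 over Q and has degree phi(3422) = 1624. So Q(zeta_3422) is a degree-1624 Galois extension with Galois group (Z/3422Z)^*. By CRT, (Z/3422Z)^* ≅ (Z/2Z)^* × (Z/29Z)^* × (Z/59Z)^*. Each prime-power unit group is (Z/2Z)^* ≅ trivial group (order 1); (Z/29Z)^* ≅ Z/28Z; (Z/59Z)^* ≅ Z/58Z. Hence Gal(Q(zeta_3422)/Q) ≅ Z/28Z × Z/58Z.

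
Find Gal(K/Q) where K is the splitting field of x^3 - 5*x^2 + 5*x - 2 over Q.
Gal(K/Q) = S_3 (symmetric group of order 6)

Compute the discriminant of x^3 + (-5)*x^2 + (5)*x + (-2): Δ = -83. Since Δ is not a rational square, the Galois group is not contained in A_3; it must be the full S_3 (irreducibility of the cubic rules out anything smaller).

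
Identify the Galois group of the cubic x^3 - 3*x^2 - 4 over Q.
Gal(K/Q) = S_3 (symmetric group of order 6)

Compute the discriminant of x^3 + (-3)*x^2 + (0)*x + (-4): Δ = -864. Since Δ is not a rational square, the Galois group is not contained in A_3; it must be the full S_3 (irreducibility of the cubic rules out anything smaller).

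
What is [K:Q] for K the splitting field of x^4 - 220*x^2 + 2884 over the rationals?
[K:Q] = 4

f factors as (x^2 - 206)(x^2 - 14); the splitting field is K = Q(sqrt(206), sqrt(14)). Since 206, 14, and 2884 are all non-squares in Q, the three subfields Q(sqrt(206)), Q(sqrt(14)), Q(sqrt(2884)) are distinct degree-2 extensions, so [K:Q] = 4 (Klein four Galois group).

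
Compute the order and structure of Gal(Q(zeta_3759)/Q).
|Gal(Q(zeta_3759)/Q)| = phi(3759) = 2136; group ≅ (Z/3759Z)^* ≅ Z/2Z × Z/6Z × Z/178Z

The n-th cyclotomic polynomial Φ_3759(x) is the minimal polynomial of zeta_3759 over Q and has degree phi(3759) = 2136. So Q(zeta_3759) is a degree-2136 Galois extension with Galois group (Z/3759Z)^*. By CRT, (Z/3759Z)^* ≅ (Z/3Z)^* × (Z/7Z)^* × (Z/179Z)^*. Each prime-power unit group is (Z/3Z)^* ≅ Z/2Z; (Z/7Z)^* ≅ Z/6Z; (Z/179Z)^* ≅ Z/178Z. Hence Gal(Q(zeta_3759)/Q) ≅ Z/2Z × Z/6Z × Z/178Z.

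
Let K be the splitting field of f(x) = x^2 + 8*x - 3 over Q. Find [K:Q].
[K:Q] = 2

The discriminant of x^2 + (8)*x + (-3) is b^2 - 4c = 64 - (-12) = 76. Since 76 is not a perfect square in Q, the polynomial is irreducible over Q. Its two roots generate a degree-2 extension, so [K:Q] = 2.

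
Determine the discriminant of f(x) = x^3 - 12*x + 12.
Δ = 3024

For a depressed cubic x^3 + p x + q the discriminant is Δ = -4 p^3 - 27 q^2 = -4*(-12)^3 - 27*(12)^2 = 6912 - 3888 = 3024.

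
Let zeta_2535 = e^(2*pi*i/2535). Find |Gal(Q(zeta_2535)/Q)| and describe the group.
|Gal(Q(zeta_2535)/Q)| = phi(2535) = 1248; group ≅ (Z/2535Z)^* ≅ Z/2Z × Z/4Z × Z/156Z

The n-th cyclotomic polynomial Φ_2535(x) is the minimal polynomial of zeta_2535 over Q and has degree phi(2535) = 1248. So Q(zeta_2535) is a degree-1248 Galois extension with Galois group (Z/2535Z)^*. By CRT, (Z/2535Z)^* ≅ (Z/3Z)^* × (Z/5Z)^* × (Z/169Z)^*. Each prime-power unit group is (Z/3Z)^* ≅ Z/2Z; (Z/5Z)^* ≅ Z/4Z; (Z/169Z)^* ≅ Z/156Z. Hence Gal(Q(zeta_2535)/Q) ≅ Z/2Z × Z/4Z × Z/156Z.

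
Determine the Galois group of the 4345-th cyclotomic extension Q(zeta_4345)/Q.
|Gal(Q(zeta_4345)/Q)| = phi(4345) = 3120; group ≅ (Z/4345Z)^* ≅ Z/4Z × Z/10Z × Z/78Z

The n-th cyclotomic polynomial Φ_4345(x) is the minimal polynomial of zeta_4345 over Q and has degree phi(4345) = 3120. So Q(zeta_4345) is a degree-3120 Galois extension with Galois group (Z/4345Z)^*. By CRT, (Z/4345Z)^* ≅ (Z/5Z)^* × (Z/11Z)^* × (Z/79Z)^*. Each prime-power unit group is (Z/5Z)^* ≅ Z/4Z; (Z/11Z)^* ≅ Z/10Z; (Z/79Z)^* ≅ Z/78Z. Hence Gal(Q(zeta_4345)/Q) ≅ Z/4Z × Z/10Z × Z/78Z.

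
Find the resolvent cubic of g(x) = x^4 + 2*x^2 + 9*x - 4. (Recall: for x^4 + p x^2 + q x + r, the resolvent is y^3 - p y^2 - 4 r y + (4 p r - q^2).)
h(y) = y^3 - 2*y^2 + 16*y - 113

Identify coefficients: p = 2, q = 9, r = -4.
Plug into h(y) = y^3 - p y^2 - 4 r y + (4 p r - q^2):
  h(y) = y^3 - (2) y^2 - 4*(-4) y + (4*(2)*(-4) - (9)^2)
       = y^3 + (-2) y^2 + (16) y + (-113).
Simplifying: h(y) = y^3 - 2*y^2 + 16*y - 113.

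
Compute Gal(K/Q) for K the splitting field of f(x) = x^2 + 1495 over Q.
Gal(K/Q) = Z/2Z (cyclic of order 2)

x^2 + 1495 is irreducible over Q since -1495 is not a rational square. The splitting field Q(sqrt(-1495)) has degree 2 over Q, and its unique nontrivial automorphism is sqrt(-1495) ↦ -sqrt(-1495). Hence Gal(Q(sqrt(-1495))/Q) = Z/2Z.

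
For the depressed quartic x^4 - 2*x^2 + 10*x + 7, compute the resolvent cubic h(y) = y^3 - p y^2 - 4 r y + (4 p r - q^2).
h(y) = y^3 + 2*y^2 - 28*y - 156

Identify coefficients: p = -2, q = 10, r = 7.
Plug into h(y) = y^3 - p y^2 - 4 r y + (4 p r - q^2):
  h(y) = y^3 - (-2) y^2 - 4*(7) y + (4*(-2)*(7) - (10)^2)
       = y^3 + (2) y^2 + (-28) y + (-156).
Simplifying: h(y) = y^3 + 2*y^2 - 28*y - 156.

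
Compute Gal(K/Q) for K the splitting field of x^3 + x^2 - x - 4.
Gal(K/Q) = S_3 (symmetric group of order 6)

Compute the discriminant of x^3 + (1)*x^2 + (-1)*x + (-4): Δ = -339. Since Δ is not a rational square, the Galois group is not contained in A_3; it must be the full S_3 (irreducibility of the cubic rules out anything smaller).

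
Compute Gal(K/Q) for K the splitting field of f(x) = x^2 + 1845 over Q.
Gal(K/Q) = Z/2Z (cyclic of order 2)

x^2 + 1845 is irreducible over Q since -1845 is not a rational square. The splitting field Q(sqrt(-1845)) has degree 2 over Q, and its unique nontrivial automorphism is sqrt(-1845) ↦ -sqrt(-1845). Hence Gal(Q(sqrt(-1845))/Q) = Z/2Z.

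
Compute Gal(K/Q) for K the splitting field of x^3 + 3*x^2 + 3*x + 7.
Gal(K/Q) = S_3 (symmetric group of order 6)

Compute the discriminant of x^3 + (3)*x^2 + (3)*x + (7): Δ = -972. Since Δ is not a rational square, the Galois group is not contained in A_3; it must be the full S_3 (irreducibility of the cubic rules out anything smaller).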